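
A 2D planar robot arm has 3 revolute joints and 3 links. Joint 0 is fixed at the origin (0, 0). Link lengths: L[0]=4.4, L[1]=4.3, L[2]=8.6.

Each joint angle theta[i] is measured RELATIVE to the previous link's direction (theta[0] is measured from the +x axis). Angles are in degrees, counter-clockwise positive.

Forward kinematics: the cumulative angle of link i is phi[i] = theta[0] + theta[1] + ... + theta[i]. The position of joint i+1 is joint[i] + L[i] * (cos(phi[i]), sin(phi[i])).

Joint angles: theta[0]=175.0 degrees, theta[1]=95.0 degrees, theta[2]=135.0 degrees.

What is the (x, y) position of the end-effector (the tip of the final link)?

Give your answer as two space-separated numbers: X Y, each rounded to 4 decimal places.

Answer: 1.6979 2.1646

Derivation:
joint[0] = (0.0000, 0.0000)  (base)
link 0: phi[0] = 175 = 175 deg
  cos(175 deg) = -0.9962, sin(175 deg) = 0.0872
  joint[1] = (0.0000, 0.0000) + 4.4 * (-0.9962, 0.0872) = (0.0000 + -4.3833, 0.0000 + 0.3835) = (-4.3833, 0.3835)
link 1: phi[1] = 175 + 95 = 270 deg
  cos(270 deg) = -0.0000, sin(270 deg) = -1.0000
  joint[2] = (-4.3833, 0.3835) + 4.3 * (-0.0000, -1.0000) = (-4.3833 + -0.0000, 0.3835 + -4.3000) = (-4.3833, -3.9165)
link 2: phi[2] = 175 + 95 + 135 = 405 deg
  cos(405 deg) = 0.7071, sin(405 deg) = 0.7071
  joint[3] = (-4.3833, -3.9165) + 8.6 * (0.7071, 0.7071) = (-4.3833 + 6.0811, -3.9165 + 6.0811) = (1.6979, 2.1646)
End effector: (1.6979, 2.1646)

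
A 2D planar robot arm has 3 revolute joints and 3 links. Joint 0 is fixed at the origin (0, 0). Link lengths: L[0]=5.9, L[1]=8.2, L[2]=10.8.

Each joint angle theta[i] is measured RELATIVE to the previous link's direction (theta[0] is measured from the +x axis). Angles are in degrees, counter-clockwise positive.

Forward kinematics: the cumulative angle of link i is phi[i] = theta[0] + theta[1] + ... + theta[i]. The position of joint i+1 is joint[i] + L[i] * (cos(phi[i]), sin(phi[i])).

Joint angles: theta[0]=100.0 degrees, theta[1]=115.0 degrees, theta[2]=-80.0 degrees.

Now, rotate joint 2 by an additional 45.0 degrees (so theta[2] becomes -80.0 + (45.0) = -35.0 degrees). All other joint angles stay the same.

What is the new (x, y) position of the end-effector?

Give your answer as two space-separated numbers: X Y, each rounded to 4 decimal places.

Answer: -18.5416 1.1070

Derivation:
joint[0] = (0.0000, 0.0000)  (base)
link 0: phi[0] = 100 = 100 deg
  cos(100 deg) = -0.1736, sin(100 deg) = 0.9848
  joint[1] = (0.0000, 0.0000) + 5.9 * (-0.1736, 0.9848) = (0.0000 + -1.0245, 0.0000 + 5.8104) = (-1.0245, 5.8104)
link 1: phi[1] = 100 + 115 = 215 deg
  cos(215 deg) = -0.8192, sin(215 deg) = -0.5736
  joint[2] = (-1.0245, 5.8104) + 8.2 * (-0.8192, -0.5736) = (-1.0245 + -6.7170, 5.8104 + -4.7033) = (-7.7416, 1.1070)
link 2: phi[2] = 100 + 115 + -35 = 180 deg
  cos(180 deg) = -1.0000, sin(180 deg) = 0.0000
  joint[3] = (-7.7416, 1.1070) + 10.8 * (-1.0000, 0.0000) = (-7.7416 + -10.8000, 1.1070 + 0.0000) = (-18.5416, 1.1070)
End effector: (-18.5416, 1.1070)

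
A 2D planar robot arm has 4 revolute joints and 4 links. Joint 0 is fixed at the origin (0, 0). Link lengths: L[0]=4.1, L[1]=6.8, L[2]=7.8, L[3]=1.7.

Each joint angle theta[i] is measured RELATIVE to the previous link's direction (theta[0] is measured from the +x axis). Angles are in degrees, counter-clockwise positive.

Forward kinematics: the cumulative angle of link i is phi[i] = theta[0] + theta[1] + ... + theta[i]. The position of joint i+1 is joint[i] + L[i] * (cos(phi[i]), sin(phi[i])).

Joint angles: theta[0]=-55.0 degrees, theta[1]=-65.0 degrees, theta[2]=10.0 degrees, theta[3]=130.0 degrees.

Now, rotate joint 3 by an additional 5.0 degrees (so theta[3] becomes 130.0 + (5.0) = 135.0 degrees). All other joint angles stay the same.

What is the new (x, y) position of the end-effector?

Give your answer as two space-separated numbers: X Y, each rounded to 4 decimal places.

joint[0] = (0.0000, 0.0000)  (base)
link 0: phi[0] = -55 = -55 deg
  cos(-55 deg) = 0.5736, sin(-55 deg) = -0.8192
  joint[1] = (0.0000, 0.0000) + 4.1 * (0.5736, -0.8192) = (0.0000 + 2.3517, 0.0000 + -3.3585) = (2.3517, -3.3585)
link 1: phi[1] = -55 + -65 = -120 deg
  cos(-120 deg) = -0.5000, sin(-120 deg) = -0.8660
  joint[2] = (2.3517, -3.3585) + 6.8 * (-0.5000, -0.8660) = (2.3517 + -3.4000, -3.3585 + -5.8890) = (-1.0483, -9.2475)
link 2: phi[2] = -55 + -65 + 10 = -110 deg
  cos(-110 deg) = -0.3420, sin(-110 deg) = -0.9397
  joint[3] = (-1.0483, -9.2475) + 7.8 * (-0.3420, -0.9397) = (-1.0483 + -2.6678, -9.2475 + -7.3296) = (-3.7161, -16.5771)
link 3: phi[3] = -55 + -65 + 10 + 135 = 25 deg
  cos(25 deg) = 0.9063, sin(25 deg) = 0.4226
  joint[4] = (-3.7161, -16.5771) + 1.7 * (0.9063, 0.4226) = (-3.7161 + 1.5407, -16.5771 + 0.7185) = (-2.1754, -15.8586)
End effector: (-2.1754, -15.8586)

Answer: -2.1754 -15.8586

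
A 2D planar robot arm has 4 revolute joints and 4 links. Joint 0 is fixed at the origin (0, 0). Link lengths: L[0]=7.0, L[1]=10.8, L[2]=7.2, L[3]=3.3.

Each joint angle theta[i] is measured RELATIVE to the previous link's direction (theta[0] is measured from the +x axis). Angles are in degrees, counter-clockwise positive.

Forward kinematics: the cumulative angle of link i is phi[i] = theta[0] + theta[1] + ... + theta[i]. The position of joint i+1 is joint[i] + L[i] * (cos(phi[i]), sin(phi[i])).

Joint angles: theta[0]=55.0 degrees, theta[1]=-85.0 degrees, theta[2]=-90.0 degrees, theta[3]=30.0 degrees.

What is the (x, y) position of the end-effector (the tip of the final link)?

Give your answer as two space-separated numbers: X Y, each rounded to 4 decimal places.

Answer: 9.7681 -9.2013

Derivation:
joint[0] = (0.0000, 0.0000)  (base)
link 0: phi[0] = 55 = 55 deg
  cos(55 deg) = 0.5736, sin(55 deg) = 0.8192
  joint[1] = (0.0000, 0.0000) + 7 * (0.5736, 0.8192) = (0.0000 + 4.0150, 0.0000 + 5.7341) = (4.0150, 5.7341)
link 1: phi[1] = 55 + -85 = -30 deg
  cos(-30 deg) = 0.8660, sin(-30 deg) = -0.5000
  joint[2] = (4.0150, 5.7341) + 10.8 * (0.8660, -0.5000) = (4.0150 + 9.3531, 5.7341 + -5.4000) = (13.3681, 0.3341)
link 2: phi[2] = 55 + -85 + -90 = -120 deg
  cos(-120 deg) = -0.5000, sin(-120 deg) = -0.8660
  joint[3] = (13.3681, 0.3341) + 7.2 * (-0.5000, -0.8660) = (13.3681 + -3.6000, 0.3341 + -6.2354) = (9.7681, -5.9013)
link 3: phi[3] = 55 + -85 + -90 + 30 = -90 deg
  cos(-90 deg) = 0.0000, sin(-90 deg) = -1.0000
  joint[4] = (9.7681, -5.9013) + 3.3 * (0.0000, -1.0000) = (9.7681 + 0.0000, -5.9013 + -3.3000) = (9.7681, -9.2013)
End effector: (9.7681, -9.2013)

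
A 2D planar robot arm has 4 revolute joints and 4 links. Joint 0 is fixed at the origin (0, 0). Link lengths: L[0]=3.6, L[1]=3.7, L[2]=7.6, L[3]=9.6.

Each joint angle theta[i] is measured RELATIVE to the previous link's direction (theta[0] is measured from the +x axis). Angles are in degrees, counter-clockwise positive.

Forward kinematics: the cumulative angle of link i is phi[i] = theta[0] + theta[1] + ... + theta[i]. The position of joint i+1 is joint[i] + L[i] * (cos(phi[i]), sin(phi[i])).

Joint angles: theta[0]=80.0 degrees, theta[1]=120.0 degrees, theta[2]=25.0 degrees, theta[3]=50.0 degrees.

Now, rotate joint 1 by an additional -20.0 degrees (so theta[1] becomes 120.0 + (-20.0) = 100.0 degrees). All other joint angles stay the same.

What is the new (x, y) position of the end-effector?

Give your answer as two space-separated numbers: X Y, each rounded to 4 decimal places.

joint[0] = (0.0000, 0.0000)  (base)
link 0: phi[0] = 80 = 80 deg
  cos(80 deg) = 0.1736, sin(80 deg) = 0.9848
  joint[1] = (0.0000, 0.0000) + 3.6 * (0.1736, 0.9848) = (0.0000 + 0.6251, 0.0000 + 3.5453) = (0.6251, 3.5453)
link 1: phi[1] = 80 + 100 = 180 deg
  cos(180 deg) = -1.0000, sin(180 deg) = 0.0000
  joint[2] = (0.6251, 3.5453) + 3.7 * (-1.0000, 0.0000) = (0.6251 + -3.7000, 3.5453 + 0.0000) = (-3.0749, 3.5453)
link 2: phi[2] = 80 + 100 + 25 = 205 deg
  cos(205 deg) = -0.9063, sin(205 deg) = -0.4226
  joint[3] = (-3.0749, 3.5453) + 7.6 * (-0.9063, -0.4226) = (-3.0749 + -6.8879, 3.5453 + -3.2119) = (-9.9628, 0.3334)
link 3: phi[3] = 80 + 100 + 25 + 50 = 255 deg
  cos(255 deg) = -0.2588, sin(255 deg) = -0.9659
  joint[4] = (-9.9628, 0.3334) + 9.6 * (-0.2588, -0.9659) = (-9.9628 + -2.4847, 0.3334 + -9.2729) = (-12.4475, -8.9395)
End effector: (-12.4475, -8.9395)

Answer: -12.4475 -8.9395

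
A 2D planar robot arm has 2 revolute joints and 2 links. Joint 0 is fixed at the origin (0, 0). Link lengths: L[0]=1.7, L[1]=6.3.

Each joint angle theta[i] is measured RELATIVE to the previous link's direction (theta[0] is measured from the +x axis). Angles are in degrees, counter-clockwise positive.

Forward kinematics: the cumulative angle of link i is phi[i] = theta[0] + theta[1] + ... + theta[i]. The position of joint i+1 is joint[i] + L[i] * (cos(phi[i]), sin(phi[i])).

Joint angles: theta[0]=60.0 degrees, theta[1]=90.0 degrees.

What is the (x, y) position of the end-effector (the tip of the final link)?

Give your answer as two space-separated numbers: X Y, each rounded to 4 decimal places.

Answer: -4.6060 4.6222

Derivation:
joint[0] = (0.0000, 0.0000)  (base)
link 0: phi[0] = 60 = 60 deg
  cos(60 deg) = 0.5000, sin(60 deg) = 0.8660
  joint[1] = (0.0000, 0.0000) + 1.7 * (0.5000, 0.8660) = (0.0000 + 0.8500, 0.0000 + 1.4722) = (0.8500, 1.4722)
link 1: phi[1] = 60 + 90 = 150 deg
  cos(150 deg) = -0.8660, sin(150 deg) = 0.5000
  joint[2] = (0.8500, 1.4722) + 6.3 * (-0.8660, 0.5000) = (0.8500 + -5.4560, 1.4722 + 3.1500) = (-4.6060, 4.6222)
End effector: (-4.6060, 4.6222)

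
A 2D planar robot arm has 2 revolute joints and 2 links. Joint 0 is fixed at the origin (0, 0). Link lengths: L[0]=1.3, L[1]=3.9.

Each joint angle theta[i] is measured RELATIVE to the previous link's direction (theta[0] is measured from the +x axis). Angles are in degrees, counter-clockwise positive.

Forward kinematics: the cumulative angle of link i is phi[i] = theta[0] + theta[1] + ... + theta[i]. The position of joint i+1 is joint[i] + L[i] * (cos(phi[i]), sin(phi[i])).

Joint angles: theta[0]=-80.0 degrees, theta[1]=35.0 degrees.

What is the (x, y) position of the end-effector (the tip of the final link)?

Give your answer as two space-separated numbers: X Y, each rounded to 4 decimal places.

Answer: 2.9835 -4.0380

Derivation:
joint[0] = (0.0000, 0.0000)  (base)
link 0: phi[0] = -80 = -80 deg
  cos(-80 deg) = 0.1736, sin(-80 deg) = -0.9848
  joint[1] = (0.0000, 0.0000) + 1.3 * (0.1736, -0.9848) = (0.0000 + 0.2257, 0.0000 + -1.2803) = (0.2257, -1.2803)
link 1: phi[1] = -80 + 35 = -45 deg
  cos(-45 deg) = 0.7071, sin(-45 deg) = -0.7071
  joint[2] = (0.2257, -1.2803) + 3.9 * (0.7071, -0.7071) = (0.2257 + 2.7577, -1.2803 + -2.7577) = (2.9835, -4.0380)
End effector: (2.9835, -4.0380)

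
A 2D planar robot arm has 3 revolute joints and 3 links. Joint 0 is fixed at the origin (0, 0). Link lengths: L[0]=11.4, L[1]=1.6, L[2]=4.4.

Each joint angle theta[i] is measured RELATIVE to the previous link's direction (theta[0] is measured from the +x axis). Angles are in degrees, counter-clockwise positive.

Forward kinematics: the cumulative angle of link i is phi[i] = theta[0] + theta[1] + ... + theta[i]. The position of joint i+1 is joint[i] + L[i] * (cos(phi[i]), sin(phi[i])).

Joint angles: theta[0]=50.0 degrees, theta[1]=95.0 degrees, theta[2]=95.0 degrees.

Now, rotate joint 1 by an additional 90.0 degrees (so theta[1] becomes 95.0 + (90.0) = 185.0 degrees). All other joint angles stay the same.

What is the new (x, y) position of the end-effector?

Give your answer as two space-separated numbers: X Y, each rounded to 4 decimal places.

joint[0] = (0.0000, 0.0000)  (base)
link 0: phi[0] = 50 = 50 deg
  cos(50 deg) = 0.6428, sin(50 deg) = 0.7660
  joint[1] = (0.0000, 0.0000) + 11.4 * (0.6428, 0.7660) = (0.0000 + 7.3278, 0.0000 + 8.7329) = (7.3278, 8.7329)
link 1: phi[1] = 50 + 185 = 235 deg
  cos(235 deg) = -0.5736, sin(235 deg) = -0.8192
  joint[2] = (7.3278, 8.7329) + 1.6 * (-0.5736, -0.8192) = (7.3278 + -0.9177, 8.7329 + -1.3106) = (6.4101, 7.4223)
link 2: phi[2] = 50 + 185 + 95 = 330 deg
  cos(330 deg) = 0.8660, sin(330 deg) = -0.5000
  joint[3] = (6.4101, 7.4223) + 4.4 * (0.8660, -0.5000) = (6.4101 + 3.8105, 7.4223 + -2.2000) = (10.2206, 5.2223)
End effector: (10.2206, 5.2223)

Answer: 10.2206 5.2223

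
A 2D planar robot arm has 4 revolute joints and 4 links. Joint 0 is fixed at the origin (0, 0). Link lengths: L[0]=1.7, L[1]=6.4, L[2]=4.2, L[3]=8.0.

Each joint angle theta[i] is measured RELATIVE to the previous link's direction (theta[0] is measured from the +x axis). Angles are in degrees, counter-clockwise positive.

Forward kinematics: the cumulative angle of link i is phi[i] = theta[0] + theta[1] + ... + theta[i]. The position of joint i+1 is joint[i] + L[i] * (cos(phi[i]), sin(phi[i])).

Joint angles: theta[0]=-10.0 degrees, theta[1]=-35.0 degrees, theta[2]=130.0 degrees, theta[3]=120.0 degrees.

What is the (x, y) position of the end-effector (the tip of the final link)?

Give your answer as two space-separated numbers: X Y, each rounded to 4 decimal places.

Answer: -0.6848 -4.0176

Derivation:
joint[0] = (0.0000, 0.0000)  (base)
link 0: phi[0] = -10 = -10 deg
  cos(-10 deg) = 0.9848, sin(-10 deg) = -0.1736
  joint[1] = (0.0000, 0.0000) + 1.7 * (0.9848, -0.1736) = (0.0000 + 1.6742, 0.0000 + -0.2952) = (1.6742, -0.2952)
link 1: phi[1] = -10 + -35 = -45 deg
  cos(-45 deg) = 0.7071, sin(-45 deg) = -0.7071
  joint[2] = (1.6742, -0.2952) + 6.4 * (0.7071, -0.7071) = (1.6742 + 4.5255, -0.2952 + -4.5255) = (6.1997, -4.8207)
link 2: phi[2] = -10 + -35 + 130 = 85 deg
  cos(85 deg) = 0.0872, sin(85 deg) = 0.9962
  joint[3] = (6.1997, -4.8207) + 4.2 * (0.0872, 0.9962) = (6.1997 + 0.3661, -4.8207 + 4.1840) = (6.5657, -0.6367)
link 3: phi[3] = -10 + -35 + 130 + 120 = 205 deg
  cos(205 deg) = -0.9063, sin(205 deg) = -0.4226
  joint[4] = (6.5657, -0.6367) + 8 * (-0.9063, -0.4226) = (6.5657 + -7.2505, -0.6367 + -3.3809) = (-0.6848, -4.0176)
End effector: (-0.6848, -4.0176)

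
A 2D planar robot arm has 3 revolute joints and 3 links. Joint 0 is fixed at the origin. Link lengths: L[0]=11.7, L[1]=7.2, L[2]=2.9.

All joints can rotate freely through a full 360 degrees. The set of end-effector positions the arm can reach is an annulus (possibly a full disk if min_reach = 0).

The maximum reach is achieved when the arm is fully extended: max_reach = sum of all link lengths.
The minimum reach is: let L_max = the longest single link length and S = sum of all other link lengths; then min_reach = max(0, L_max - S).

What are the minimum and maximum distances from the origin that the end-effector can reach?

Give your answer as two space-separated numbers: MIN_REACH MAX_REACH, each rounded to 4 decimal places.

Link lengths: [11.7, 7.2, 2.9]
max_reach = 11.7 + 7.2 + 2.9 = 21.8
L_max = max([11.7, 7.2, 2.9]) = 11.7
S (sum of others) = 21.8 - 11.7 = 10.1
min_reach = max(0, 11.7 - 10.1) = max(0, 1.6) = 1.6

Answer: 1.6000 21.8000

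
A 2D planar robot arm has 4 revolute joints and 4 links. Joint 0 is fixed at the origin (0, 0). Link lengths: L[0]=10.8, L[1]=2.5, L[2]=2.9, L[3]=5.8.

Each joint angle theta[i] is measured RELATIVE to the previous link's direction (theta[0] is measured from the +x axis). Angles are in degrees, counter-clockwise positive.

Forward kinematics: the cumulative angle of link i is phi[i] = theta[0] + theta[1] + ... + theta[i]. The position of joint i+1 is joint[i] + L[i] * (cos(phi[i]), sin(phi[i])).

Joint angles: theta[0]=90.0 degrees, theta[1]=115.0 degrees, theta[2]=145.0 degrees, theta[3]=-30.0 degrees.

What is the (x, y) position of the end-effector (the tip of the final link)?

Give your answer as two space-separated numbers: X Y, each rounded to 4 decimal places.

Answer: 5.0332 5.5117

Derivation:
joint[0] = (0.0000, 0.0000)  (base)
link 0: phi[0] = 90 = 90 deg
  cos(90 deg) = 0.0000, sin(90 deg) = 1.0000
  joint[1] = (0.0000, 0.0000) + 10.8 * (0.0000, 1.0000) = (0.0000 + 0.0000, 0.0000 + 10.8000) = (0.0000, 10.8000)
link 1: phi[1] = 90 + 115 = 205 deg
  cos(205 deg) = -0.9063, sin(205 deg) = -0.4226
  joint[2] = (0.0000, 10.8000) + 2.5 * (-0.9063, -0.4226) = (0.0000 + -2.2658, 10.8000 + -1.0565) = (-2.2658, 9.7435)
link 2: phi[2] = 90 + 115 + 145 = 350 deg
  cos(350 deg) = 0.9848, sin(350 deg) = -0.1736
  joint[3] = (-2.2658, 9.7435) + 2.9 * (0.9848, -0.1736) = (-2.2658 + 2.8559, 9.7435 + -0.5036) = (0.5902, 9.2399)
link 3: phi[3] = 90 + 115 + 145 + -30 = 320 deg
  cos(320 deg) = 0.7660, sin(320 deg) = -0.6428
  joint[4] = (0.5902, 9.2399) + 5.8 * (0.7660, -0.6428) = (0.5902 + 4.4431, 9.2399 + -3.7282) = (5.0332, 5.5117)
End effector: (5.0332, 5.5117)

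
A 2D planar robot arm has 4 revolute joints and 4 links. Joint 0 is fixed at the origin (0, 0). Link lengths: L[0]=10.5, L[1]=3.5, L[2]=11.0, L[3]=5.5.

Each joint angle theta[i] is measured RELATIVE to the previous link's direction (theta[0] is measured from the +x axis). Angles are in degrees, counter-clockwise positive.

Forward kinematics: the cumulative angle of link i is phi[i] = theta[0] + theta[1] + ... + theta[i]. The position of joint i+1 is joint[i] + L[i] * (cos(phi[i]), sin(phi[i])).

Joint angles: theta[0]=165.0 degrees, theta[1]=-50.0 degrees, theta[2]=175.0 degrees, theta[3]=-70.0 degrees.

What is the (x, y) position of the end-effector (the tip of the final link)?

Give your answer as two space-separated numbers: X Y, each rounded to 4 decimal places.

joint[0] = (0.0000, 0.0000)  (base)
link 0: phi[0] = 165 = 165 deg
  cos(165 deg) = -0.9659, sin(165 deg) = 0.2588
  joint[1] = (0.0000, 0.0000) + 10.5 * (-0.9659, 0.2588) = (0.0000 + -10.1422, 0.0000 + 2.7176) = (-10.1422, 2.7176)
link 1: phi[1] = 165 + -50 = 115 deg
  cos(115 deg) = -0.4226, sin(115 deg) = 0.9063
  joint[2] = (-10.1422, 2.7176) + 3.5 * (-0.4226, 0.9063) = (-10.1422 + -1.4792, 2.7176 + 3.1721) = (-11.6214, 5.8897)
link 2: phi[2] = 165 + -50 + 175 = 290 deg
  cos(290 deg) = 0.3420, sin(290 deg) = -0.9397
  joint[3] = (-11.6214, 5.8897) + 11 * (0.3420, -0.9397) = (-11.6214 + 3.7622, 5.8897 + -10.3366) = (-7.8592, -4.4469)
link 3: phi[3] = 165 + -50 + 175 + -70 = 220 deg
  cos(220 deg) = -0.7660, sin(220 deg) = -0.6428
  joint[4] = (-7.8592, -4.4469) + 5.5 * (-0.7660, -0.6428) = (-7.8592 + -4.2132, -4.4469 + -3.5353) = (-12.0724, -7.9823)
End effector: (-12.0724, -7.9823)

Answer: -12.0724 -7.9823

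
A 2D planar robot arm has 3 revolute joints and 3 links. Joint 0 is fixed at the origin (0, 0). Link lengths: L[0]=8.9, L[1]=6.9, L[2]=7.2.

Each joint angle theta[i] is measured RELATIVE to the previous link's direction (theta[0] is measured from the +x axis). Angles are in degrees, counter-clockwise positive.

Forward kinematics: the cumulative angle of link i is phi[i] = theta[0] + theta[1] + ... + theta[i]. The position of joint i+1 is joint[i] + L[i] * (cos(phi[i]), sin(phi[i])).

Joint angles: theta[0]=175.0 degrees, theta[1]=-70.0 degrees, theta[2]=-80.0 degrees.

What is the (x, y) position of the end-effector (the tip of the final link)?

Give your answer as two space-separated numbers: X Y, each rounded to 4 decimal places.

joint[0] = (0.0000, 0.0000)  (base)
link 0: phi[0] = 175 = 175 deg
  cos(175 deg) = -0.9962, sin(175 deg) = 0.0872
  joint[1] = (0.0000, 0.0000) + 8.9 * (-0.9962, 0.0872) = (0.0000 + -8.8661, 0.0000 + 0.7757) = (-8.8661, 0.7757)
link 1: phi[1] = 175 + -70 = 105 deg
  cos(105 deg) = -0.2588, sin(105 deg) = 0.9659
  joint[2] = (-8.8661, 0.7757) + 6.9 * (-0.2588, 0.9659) = (-8.8661 + -1.7859, 0.7757 + 6.6649) = (-10.6520, 7.4406)
link 2: phi[2] = 175 + -70 + -80 = 25 deg
  cos(25 deg) = 0.9063, sin(25 deg) = 0.4226
  joint[3] = (-10.6520, 7.4406) + 7.2 * (0.9063, 0.4226) = (-10.6520 + 6.5254, 7.4406 + 3.0429) = (-4.1266, 10.4834)
End effector: (-4.1266, 10.4834)

Answer: -4.1266 10.4834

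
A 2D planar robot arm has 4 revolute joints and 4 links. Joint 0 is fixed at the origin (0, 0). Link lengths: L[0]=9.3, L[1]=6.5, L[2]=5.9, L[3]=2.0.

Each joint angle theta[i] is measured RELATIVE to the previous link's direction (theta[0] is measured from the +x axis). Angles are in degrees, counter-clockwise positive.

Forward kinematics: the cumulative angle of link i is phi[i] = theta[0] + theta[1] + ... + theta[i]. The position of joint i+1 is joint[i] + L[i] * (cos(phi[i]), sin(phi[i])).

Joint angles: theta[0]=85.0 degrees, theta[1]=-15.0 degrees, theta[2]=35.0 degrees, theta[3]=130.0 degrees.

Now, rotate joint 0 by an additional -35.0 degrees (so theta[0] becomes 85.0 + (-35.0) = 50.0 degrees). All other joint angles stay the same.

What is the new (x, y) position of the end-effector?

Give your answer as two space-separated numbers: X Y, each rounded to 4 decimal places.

Answer: 11.4409 15.7126

Derivation:
joint[0] = (0.0000, 0.0000)  (base)
link 0: phi[0] = 50 = 50 deg
  cos(50 deg) = 0.6428, sin(50 deg) = 0.7660
  joint[1] = (0.0000, 0.0000) + 9.3 * (0.6428, 0.7660) = (0.0000 + 5.9779, 0.0000 + 7.1242) = (5.9779, 7.1242)
link 1: phi[1] = 50 + -15 = 35 deg
  cos(35 deg) = 0.8192, sin(35 deg) = 0.5736
  joint[2] = (5.9779, 7.1242) + 6.5 * (0.8192, 0.5736) = (5.9779 + 5.3245, 7.1242 + 3.7282) = (11.3024, 10.8525)
link 2: phi[2] = 50 + -15 + 35 = 70 deg
  cos(70 deg) = 0.3420, sin(70 deg) = 0.9397
  joint[3] = (11.3024, 10.8525) + 5.9 * (0.3420, 0.9397) = (11.3024 + 2.0179, 10.8525 + 5.5442) = (13.3203, 16.3966)
link 3: phi[3] = 50 + -15 + 35 + 130 = 200 deg
  cos(200 deg) = -0.9397, sin(200 deg) = -0.3420
  joint[4] = (13.3203, 16.3966) + 2 * (-0.9397, -0.3420) = (13.3203 + -1.8794, 16.3966 + -0.6840) = (11.4409, 15.7126)
End effector: (11.4409, 15.7126)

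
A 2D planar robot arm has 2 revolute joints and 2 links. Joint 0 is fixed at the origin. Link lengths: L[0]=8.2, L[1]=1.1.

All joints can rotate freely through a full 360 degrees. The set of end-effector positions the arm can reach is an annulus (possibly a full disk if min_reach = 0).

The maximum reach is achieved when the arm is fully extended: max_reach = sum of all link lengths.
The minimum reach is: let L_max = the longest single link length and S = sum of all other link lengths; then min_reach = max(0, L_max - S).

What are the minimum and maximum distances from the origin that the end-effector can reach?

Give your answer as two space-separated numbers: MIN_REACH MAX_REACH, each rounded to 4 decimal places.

Link lengths: [8.2, 1.1]
max_reach = 8.2 + 1.1 = 9.3
L_max = max([8.2, 1.1]) = 8.2
S (sum of others) = 9.3 - 8.2 = 1.1
min_reach = max(0, 8.2 - 1.1) = max(0, 7.1) = 7.1

Answer: 7.1000 9.3000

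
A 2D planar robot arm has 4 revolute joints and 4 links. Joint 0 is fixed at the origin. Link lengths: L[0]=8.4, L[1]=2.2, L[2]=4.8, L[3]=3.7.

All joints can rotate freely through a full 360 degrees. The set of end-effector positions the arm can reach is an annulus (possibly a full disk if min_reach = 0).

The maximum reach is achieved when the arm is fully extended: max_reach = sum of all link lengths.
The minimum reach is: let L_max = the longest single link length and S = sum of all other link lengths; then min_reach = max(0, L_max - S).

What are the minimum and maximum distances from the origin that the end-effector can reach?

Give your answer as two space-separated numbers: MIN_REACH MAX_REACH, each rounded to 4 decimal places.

Link lengths: [8.4, 2.2, 4.8, 3.7]
max_reach = 8.4 + 2.2 + 4.8 + 3.7 = 19.1
L_max = max([8.4, 2.2, 4.8, 3.7]) = 8.4
S (sum of others) = 19.1 - 8.4 = 10.7
min_reach = max(0, 8.4 - 10.7) = max(0, -2.3) = 0

Answer: 0.0000 19.1000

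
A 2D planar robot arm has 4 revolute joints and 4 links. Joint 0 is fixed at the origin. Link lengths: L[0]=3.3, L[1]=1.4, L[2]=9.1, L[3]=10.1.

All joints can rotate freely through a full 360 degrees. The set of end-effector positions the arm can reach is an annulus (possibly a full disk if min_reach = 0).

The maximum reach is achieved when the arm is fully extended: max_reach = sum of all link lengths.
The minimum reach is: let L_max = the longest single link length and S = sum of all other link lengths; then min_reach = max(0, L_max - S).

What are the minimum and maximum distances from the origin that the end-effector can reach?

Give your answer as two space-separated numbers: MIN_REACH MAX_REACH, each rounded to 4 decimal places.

Answer: 0.0000 23.9000

Derivation:
Link lengths: [3.3, 1.4, 9.1, 10.1]
max_reach = 3.3 + 1.4 + 9.1 + 10.1 = 23.9
L_max = max([3.3, 1.4, 9.1, 10.1]) = 10.1
S (sum of others) = 23.9 - 10.1 = 13.8
min_reach = max(0, 10.1 - 13.8) = max(0, -3.7) = 0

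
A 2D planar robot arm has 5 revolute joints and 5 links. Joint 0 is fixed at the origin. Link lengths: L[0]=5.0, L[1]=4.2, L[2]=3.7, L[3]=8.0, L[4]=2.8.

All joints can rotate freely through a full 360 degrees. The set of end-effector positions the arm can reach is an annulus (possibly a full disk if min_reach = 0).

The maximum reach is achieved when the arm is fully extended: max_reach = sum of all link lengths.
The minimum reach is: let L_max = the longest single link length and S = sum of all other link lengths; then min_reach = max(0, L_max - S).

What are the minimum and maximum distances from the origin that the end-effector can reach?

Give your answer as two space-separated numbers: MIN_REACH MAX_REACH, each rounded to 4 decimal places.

Answer: 0.0000 23.7000

Derivation:
Link lengths: [5.0, 4.2, 3.7, 8.0, 2.8]
max_reach = 5 + 4.2 + 3.7 + 8 + 2.8 = 23.7
L_max = max([5.0, 4.2, 3.7, 8.0, 2.8]) = 8
S (sum of others) = 23.7 - 8 = 15.7
min_reach = max(0, 8 - 15.7) = max(0, -7.7) = 0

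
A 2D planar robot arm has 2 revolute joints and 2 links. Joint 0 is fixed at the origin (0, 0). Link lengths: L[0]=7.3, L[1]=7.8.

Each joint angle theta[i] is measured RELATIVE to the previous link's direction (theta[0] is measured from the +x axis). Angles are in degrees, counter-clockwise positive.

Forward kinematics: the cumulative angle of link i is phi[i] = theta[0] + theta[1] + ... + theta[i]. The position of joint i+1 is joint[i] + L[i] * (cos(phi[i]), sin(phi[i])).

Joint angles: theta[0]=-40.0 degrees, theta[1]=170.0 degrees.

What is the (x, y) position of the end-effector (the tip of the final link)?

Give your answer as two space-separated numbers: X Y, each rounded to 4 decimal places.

Answer: 0.5784 1.2828

Derivation:
joint[0] = (0.0000, 0.0000)  (base)
link 0: phi[0] = -40 = -40 deg
  cos(-40 deg) = 0.7660, sin(-40 deg) = -0.6428
  joint[1] = (0.0000, 0.0000) + 7.3 * (0.7660, -0.6428) = (0.0000 + 5.5921, 0.0000 + -4.6923) = (5.5921, -4.6923)
link 1: phi[1] = -40 + 170 = 130 deg
  cos(130 deg) = -0.6428, sin(130 deg) = 0.7660
  joint[2] = (5.5921, -4.6923) + 7.8 * (-0.6428, 0.7660) = (5.5921 + -5.0137, -4.6923 + 5.9751) = (0.5784, 1.2828)
End effector: (0.5784, 1.2828)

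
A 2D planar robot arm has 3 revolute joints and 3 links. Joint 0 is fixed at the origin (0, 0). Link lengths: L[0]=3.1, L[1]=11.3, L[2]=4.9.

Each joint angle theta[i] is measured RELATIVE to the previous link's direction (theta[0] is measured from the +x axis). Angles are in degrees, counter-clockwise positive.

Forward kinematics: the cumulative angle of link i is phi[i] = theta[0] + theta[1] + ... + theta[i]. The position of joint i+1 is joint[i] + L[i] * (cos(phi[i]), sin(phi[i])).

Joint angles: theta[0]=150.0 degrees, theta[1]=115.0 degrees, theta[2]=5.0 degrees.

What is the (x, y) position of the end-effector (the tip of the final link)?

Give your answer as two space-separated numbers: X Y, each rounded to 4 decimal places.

joint[0] = (0.0000, 0.0000)  (base)
link 0: phi[0] = 150 = 150 deg
  cos(150 deg) = -0.8660, sin(150 deg) = 0.5000
  joint[1] = (0.0000, 0.0000) + 3.1 * (-0.8660, 0.5000) = (0.0000 + -2.6847, 0.0000 + 1.5500) = (-2.6847, 1.5500)
link 1: phi[1] = 150 + 115 = 265 deg
  cos(265 deg) = -0.0872, sin(265 deg) = -0.9962
  joint[2] = (-2.6847, 1.5500) + 11.3 * (-0.0872, -0.9962) = (-2.6847 + -0.9849, 1.5500 + -11.2570) = (-3.6695, -9.7070)
link 2: phi[2] = 150 + 115 + 5 = 270 deg
  cos(270 deg) = -0.0000, sin(270 deg) = -1.0000
  joint[3] = (-3.6695, -9.7070) + 4.9 * (-0.0000, -1.0000) = (-3.6695 + -0.0000, -9.7070 + -4.9000) = (-3.6695, -14.6070)
End effector: (-3.6695, -14.6070)

Answer: -3.6695 -14.6070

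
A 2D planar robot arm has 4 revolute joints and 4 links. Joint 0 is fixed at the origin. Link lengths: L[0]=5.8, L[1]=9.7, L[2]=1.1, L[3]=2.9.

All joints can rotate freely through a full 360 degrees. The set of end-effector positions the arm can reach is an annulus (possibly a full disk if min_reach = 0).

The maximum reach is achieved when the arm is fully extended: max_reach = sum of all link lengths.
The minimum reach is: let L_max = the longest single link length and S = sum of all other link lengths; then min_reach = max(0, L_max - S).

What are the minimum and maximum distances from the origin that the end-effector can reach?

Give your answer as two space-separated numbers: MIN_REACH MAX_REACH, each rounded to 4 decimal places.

Answer: 0.0000 19.5000

Derivation:
Link lengths: [5.8, 9.7, 1.1, 2.9]
max_reach = 5.8 + 9.7 + 1.1 + 2.9 = 19.5
L_max = max([5.8, 9.7, 1.1, 2.9]) = 9.7
S (sum of others) = 19.5 - 9.7 = 9.8
min_reach = max(0, 9.7 - 9.8) = max(0, -0.1) = 0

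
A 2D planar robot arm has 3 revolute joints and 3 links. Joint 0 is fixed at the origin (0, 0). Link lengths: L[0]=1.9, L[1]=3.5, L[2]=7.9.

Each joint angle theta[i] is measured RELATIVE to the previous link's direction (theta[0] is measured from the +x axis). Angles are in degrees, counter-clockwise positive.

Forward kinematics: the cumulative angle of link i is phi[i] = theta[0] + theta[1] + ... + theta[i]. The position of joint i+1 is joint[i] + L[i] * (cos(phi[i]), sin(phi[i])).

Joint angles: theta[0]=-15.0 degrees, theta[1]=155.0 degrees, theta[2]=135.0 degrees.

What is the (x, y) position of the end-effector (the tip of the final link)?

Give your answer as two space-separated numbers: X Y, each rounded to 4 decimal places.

joint[0] = (0.0000, 0.0000)  (base)
link 0: phi[0] = -15 = -15 deg
  cos(-15 deg) = 0.9659, sin(-15 deg) = -0.2588
  joint[1] = (0.0000, 0.0000) + 1.9 * (0.9659, -0.2588) = (0.0000 + 1.8353, 0.0000 + -0.4918) = (1.8353, -0.4918)
link 1: phi[1] = -15 + 155 = 140 deg
  cos(140 deg) = -0.7660, sin(140 deg) = 0.6428
  joint[2] = (1.8353, -0.4918) + 3.5 * (-0.7660, 0.6428) = (1.8353 + -2.6812, -0.4918 + 2.2498) = (-0.8459, 1.7580)
link 2: phi[2] = -15 + 155 + 135 = 275 deg
  cos(275 deg) = 0.0872, sin(275 deg) = -0.9962
  joint[3] = (-0.8459, 1.7580) + 7.9 * (0.0872, -0.9962) = (-0.8459 + 0.6885, 1.7580 + -7.8699) = (-0.1574, -6.1119)
End effector: (-0.1574, -6.1119)

Answer: -0.1574 -6.1119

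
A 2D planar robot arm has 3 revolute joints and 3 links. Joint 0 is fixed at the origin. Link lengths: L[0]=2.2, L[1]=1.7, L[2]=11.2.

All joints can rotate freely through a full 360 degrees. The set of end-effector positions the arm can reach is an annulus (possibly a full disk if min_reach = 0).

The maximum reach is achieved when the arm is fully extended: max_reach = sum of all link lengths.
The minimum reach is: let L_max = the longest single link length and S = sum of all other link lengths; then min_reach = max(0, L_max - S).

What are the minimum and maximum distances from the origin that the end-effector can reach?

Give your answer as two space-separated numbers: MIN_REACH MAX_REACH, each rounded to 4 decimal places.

Answer: 7.3000 15.1000

Derivation:
Link lengths: [2.2, 1.7, 11.2]
max_reach = 2.2 + 1.7 + 11.2 = 15.1
L_max = max([2.2, 1.7, 11.2]) = 11.2
S (sum of others) = 15.1 - 11.2 = 3.9
min_reach = max(0, 11.2 - 3.9) = max(0, 7.3) = 7.3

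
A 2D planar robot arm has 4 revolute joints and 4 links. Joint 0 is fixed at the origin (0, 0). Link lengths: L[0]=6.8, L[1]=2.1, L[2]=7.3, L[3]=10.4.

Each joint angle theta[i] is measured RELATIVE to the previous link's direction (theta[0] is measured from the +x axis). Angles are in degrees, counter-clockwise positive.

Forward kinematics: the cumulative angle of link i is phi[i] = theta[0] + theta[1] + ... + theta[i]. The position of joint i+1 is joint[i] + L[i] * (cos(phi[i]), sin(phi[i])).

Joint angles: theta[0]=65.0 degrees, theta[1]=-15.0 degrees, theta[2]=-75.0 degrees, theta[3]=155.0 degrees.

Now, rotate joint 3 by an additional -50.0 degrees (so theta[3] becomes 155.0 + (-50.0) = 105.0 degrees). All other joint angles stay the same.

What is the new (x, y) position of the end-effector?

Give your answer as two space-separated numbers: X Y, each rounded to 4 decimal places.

joint[0] = (0.0000, 0.0000)  (base)
link 0: phi[0] = 65 = 65 deg
  cos(65 deg) = 0.4226, sin(65 deg) = 0.9063
  joint[1] = (0.0000, 0.0000) + 6.8 * (0.4226, 0.9063) = (0.0000 + 2.8738, 0.0000 + 6.1629) = (2.8738, 6.1629)
link 1: phi[1] = 65 + -15 = 50 deg
  cos(50 deg) = 0.6428, sin(50 deg) = 0.7660
  joint[2] = (2.8738, 6.1629) + 2.1 * (0.6428, 0.7660) = (2.8738 + 1.3499, 6.1629 + 1.6087) = (4.2237, 7.7716)
link 2: phi[2] = 65 + -15 + -75 = -25 deg
  cos(-25 deg) = 0.9063, sin(-25 deg) = -0.4226
  joint[3] = (4.2237, 7.7716) + 7.3 * (0.9063, -0.4226) = (4.2237 + 6.6160, 7.7716 + -3.0851) = (10.8397, 4.6865)
link 3: phi[3] = 65 + -15 + -75 + 105 = 80 deg
  cos(80 deg) = 0.1736, sin(80 deg) = 0.9848
  joint[4] = (10.8397, 4.6865) + 10.4 * (0.1736, 0.9848) = (10.8397 + 1.8059, 4.6865 + 10.2420) = (12.6456, 14.9285)
End effector: (12.6456, 14.9285)

Answer: 12.6456 14.9285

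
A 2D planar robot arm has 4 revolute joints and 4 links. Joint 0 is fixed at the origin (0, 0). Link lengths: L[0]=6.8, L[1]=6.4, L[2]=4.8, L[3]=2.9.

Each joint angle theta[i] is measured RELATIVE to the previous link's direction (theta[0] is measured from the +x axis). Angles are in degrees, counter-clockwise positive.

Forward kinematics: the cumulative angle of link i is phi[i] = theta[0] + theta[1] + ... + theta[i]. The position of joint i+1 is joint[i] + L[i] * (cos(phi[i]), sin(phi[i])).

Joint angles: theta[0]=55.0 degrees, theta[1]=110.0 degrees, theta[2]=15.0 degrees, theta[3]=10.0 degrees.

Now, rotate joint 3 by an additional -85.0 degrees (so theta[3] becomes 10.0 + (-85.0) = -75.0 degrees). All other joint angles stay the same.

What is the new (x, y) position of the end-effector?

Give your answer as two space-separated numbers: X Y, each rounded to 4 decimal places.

Answer: -7.8322 10.0279

Derivation:
joint[0] = (0.0000, 0.0000)  (base)
link 0: phi[0] = 55 = 55 deg
  cos(55 deg) = 0.5736, sin(55 deg) = 0.8192
  joint[1] = (0.0000, 0.0000) + 6.8 * (0.5736, 0.8192) = (0.0000 + 3.9003, 0.0000 + 5.5702) = (3.9003, 5.5702)
link 1: phi[1] = 55 + 110 = 165 deg
  cos(165 deg) = -0.9659, sin(165 deg) = 0.2588
  joint[2] = (3.9003, 5.5702) + 6.4 * (-0.9659, 0.2588) = (3.9003 + -6.1819, 5.5702 + 1.6564) = (-2.2816, 7.2267)
link 2: phi[2] = 55 + 110 + 15 = 180 deg
  cos(180 deg) = -1.0000, sin(180 deg) = 0.0000
  joint[3] = (-2.2816, 7.2267) + 4.8 * (-1.0000, 0.0000) = (-2.2816 + -4.8000, 7.2267 + 0.0000) = (-7.0816, 7.2267)
link 3: phi[3] = 55 + 110 + 15 + -75 = 105 deg
  cos(105 deg) = -0.2588, sin(105 deg) = 0.9659
  joint[4] = (-7.0816, 7.2267) + 2.9 * (-0.2588, 0.9659) = (-7.0816 + -0.7506, 7.2267 + 2.8012) = (-7.8322, 10.0279)
End effector: (-7.8322, 10.0279)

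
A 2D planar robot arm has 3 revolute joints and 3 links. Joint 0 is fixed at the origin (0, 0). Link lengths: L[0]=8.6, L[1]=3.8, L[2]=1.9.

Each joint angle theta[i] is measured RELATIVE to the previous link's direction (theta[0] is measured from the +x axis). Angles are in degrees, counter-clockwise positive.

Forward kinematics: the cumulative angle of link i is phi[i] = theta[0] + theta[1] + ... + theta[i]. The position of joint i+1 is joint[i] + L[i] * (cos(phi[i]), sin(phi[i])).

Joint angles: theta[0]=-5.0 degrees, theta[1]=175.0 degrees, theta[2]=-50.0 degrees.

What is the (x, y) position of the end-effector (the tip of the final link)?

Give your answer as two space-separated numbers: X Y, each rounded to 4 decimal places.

Answer: 3.8750 1.5558

Derivation:
joint[0] = (0.0000, 0.0000)  (base)
link 0: phi[0] = -5 = -5 deg
  cos(-5 deg) = 0.9962, sin(-5 deg) = -0.0872
  joint[1] = (0.0000, 0.0000) + 8.6 * (0.9962, -0.0872) = (0.0000 + 8.5673, 0.0000 + -0.7495) = (8.5673, -0.7495)
link 1: phi[1] = -5 + 175 = 170 deg
  cos(170 deg) = -0.9848, sin(170 deg) = 0.1736
  joint[2] = (8.5673, -0.7495) + 3.8 * (-0.9848, 0.1736) = (8.5673 + -3.7423, -0.7495 + 0.6599) = (4.8250, -0.0897)
link 2: phi[2] = -5 + 175 + -50 = 120 deg
  cos(120 deg) = -0.5000, sin(120 deg) = 0.8660
  joint[3] = (4.8250, -0.0897) + 1.9 * (-0.5000, 0.8660) = (4.8250 + -0.9500, -0.0897 + 1.6454) = (3.8750, 1.5558)
End effector: (3.8750, 1.5558)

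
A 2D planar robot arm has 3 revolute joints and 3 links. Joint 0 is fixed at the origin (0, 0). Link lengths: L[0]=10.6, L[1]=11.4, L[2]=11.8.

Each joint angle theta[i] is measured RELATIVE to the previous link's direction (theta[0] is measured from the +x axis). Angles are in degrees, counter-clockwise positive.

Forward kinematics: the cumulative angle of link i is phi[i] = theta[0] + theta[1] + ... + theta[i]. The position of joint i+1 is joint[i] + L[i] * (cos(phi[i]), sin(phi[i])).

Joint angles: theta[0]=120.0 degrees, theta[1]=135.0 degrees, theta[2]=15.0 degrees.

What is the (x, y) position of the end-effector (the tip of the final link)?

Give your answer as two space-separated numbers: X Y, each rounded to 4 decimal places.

joint[0] = (0.0000, 0.0000)  (base)
link 0: phi[0] = 120 = 120 deg
  cos(120 deg) = -0.5000, sin(120 deg) = 0.8660
  joint[1] = (0.0000, 0.0000) + 10.6 * (-0.5000, 0.8660) = (0.0000 + -5.3000, 0.0000 + 9.1799) = (-5.3000, 9.1799)
link 1: phi[1] = 120 + 135 = 255 deg
  cos(255 deg) = -0.2588, sin(255 deg) = -0.9659
  joint[2] = (-5.3000, 9.1799) + 11.4 * (-0.2588, -0.9659) = (-5.3000 + -2.9505, 9.1799 + -11.0116) = (-8.2505, -1.8317)
link 2: phi[2] = 120 + 135 + 15 = 270 deg
  cos(270 deg) = -0.0000, sin(270 deg) = -1.0000
  joint[3] = (-8.2505, -1.8317) + 11.8 * (-0.0000, -1.0000) = (-8.2505 + -0.0000, -1.8317 + -11.8000) = (-8.2505, -13.6317)
End effector: (-8.2505, -13.6317)

Answer: -8.2505 -13.6317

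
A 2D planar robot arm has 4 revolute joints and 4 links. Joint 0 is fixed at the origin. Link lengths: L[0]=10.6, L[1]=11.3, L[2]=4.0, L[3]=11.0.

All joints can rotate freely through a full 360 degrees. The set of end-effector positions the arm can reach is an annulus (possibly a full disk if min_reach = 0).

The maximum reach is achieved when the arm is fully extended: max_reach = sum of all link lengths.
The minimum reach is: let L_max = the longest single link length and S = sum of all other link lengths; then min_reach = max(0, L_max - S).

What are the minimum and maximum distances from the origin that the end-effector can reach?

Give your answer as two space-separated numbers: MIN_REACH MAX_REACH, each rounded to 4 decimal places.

Link lengths: [10.6, 11.3, 4.0, 11.0]
max_reach = 10.6 + 11.3 + 4 + 11 = 36.9
L_max = max([10.6, 11.3, 4.0, 11.0]) = 11.3
S (sum of others) = 36.9 - 11.3 = 25.6
min_reach = max(0, 11.3 - 25.6) = max(0, -14.3) = 0

Answer: 0.0000 36.9000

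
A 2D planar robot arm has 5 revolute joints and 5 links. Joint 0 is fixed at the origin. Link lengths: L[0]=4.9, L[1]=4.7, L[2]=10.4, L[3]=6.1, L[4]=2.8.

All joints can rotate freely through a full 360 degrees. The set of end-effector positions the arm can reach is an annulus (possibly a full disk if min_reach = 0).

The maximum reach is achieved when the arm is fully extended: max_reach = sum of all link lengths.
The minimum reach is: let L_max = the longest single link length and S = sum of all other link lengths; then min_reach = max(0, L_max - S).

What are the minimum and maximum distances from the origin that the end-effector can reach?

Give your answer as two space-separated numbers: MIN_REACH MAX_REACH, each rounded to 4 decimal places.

Answer: 0.0000 28.9000

Derivation:
Link lengths: [4.9, 4.7, 10.4, 6.1, 2.8]
max_reach = 4.9 + 4.7 + 10.4 + 6.1 + 2.8 = 28.9
L_max = max([4.9, 4.7, 10.4, 6.1, 2.8]) = 10.4
S (sum of others) = 28.9 - 10.4 = 18.5
min_reach = max(0, 10.4 - 18.5) = max(0, -8.1) = 0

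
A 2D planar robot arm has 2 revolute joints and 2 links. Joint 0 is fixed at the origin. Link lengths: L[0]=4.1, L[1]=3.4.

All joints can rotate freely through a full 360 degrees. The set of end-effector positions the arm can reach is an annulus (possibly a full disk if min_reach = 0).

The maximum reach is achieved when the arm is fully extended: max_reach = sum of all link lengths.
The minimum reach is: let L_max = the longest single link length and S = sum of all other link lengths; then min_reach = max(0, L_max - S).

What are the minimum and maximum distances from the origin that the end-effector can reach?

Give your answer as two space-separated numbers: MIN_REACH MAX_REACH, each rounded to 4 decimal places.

Link lengths: [4.1, 3.4]
max_reach = 4.1 + 3.4 = 7.5
L_max = max([4.1, 3.4]) = 4.1
S (sum of others) = 7.5 - 4.1 = 3.4
min_reach = max(0, 4.1 - 3.4) = max(0, 0.7) = 0.7

Answer: 0.7000 7.5000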